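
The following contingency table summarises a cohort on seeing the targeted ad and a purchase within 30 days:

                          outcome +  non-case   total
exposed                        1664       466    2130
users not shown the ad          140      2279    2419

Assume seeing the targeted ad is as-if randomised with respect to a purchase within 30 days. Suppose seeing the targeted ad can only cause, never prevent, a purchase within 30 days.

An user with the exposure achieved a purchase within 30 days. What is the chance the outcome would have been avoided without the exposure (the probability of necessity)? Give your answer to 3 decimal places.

p₁ = P(outcome | exposed) = 1664/2130 = 0.78122
p₀ = P(outcome | unexposed) = 140/2419 = 0.057875
Under exogeneity and monotonicity, PN = (p₁ − p₀)/p₁.
PN = (0.78122 − 0.057875) / 0.78122 ≈ 0.9259

PN ≈ 0.926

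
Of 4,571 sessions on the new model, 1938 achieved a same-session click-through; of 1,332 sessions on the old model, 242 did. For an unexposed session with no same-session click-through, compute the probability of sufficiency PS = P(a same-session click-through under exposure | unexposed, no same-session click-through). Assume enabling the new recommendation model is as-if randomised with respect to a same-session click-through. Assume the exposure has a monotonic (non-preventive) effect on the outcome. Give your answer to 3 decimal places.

PS ≈ 0.296

p₁ = P(outcome | exposed) = 1938/4571 = 0.42398
p₀ = P(outcome | unexposed) = 242/1332 = 0.18168
Under exogeneity and monotonicity, PS = (p₁ − p₀) / (1 − p₀).
PS = (0.42398 − 0.18168) / (1 − 0.18168) = 0.2423 / 0.81832 ≈ 0.2961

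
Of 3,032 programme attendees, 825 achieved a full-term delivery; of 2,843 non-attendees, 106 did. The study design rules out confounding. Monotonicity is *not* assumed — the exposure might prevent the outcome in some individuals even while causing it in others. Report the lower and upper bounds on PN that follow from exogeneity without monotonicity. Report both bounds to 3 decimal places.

p₁ = P(outcome | exposed) = 825/3032 = 0.2721
p₀ = P(outcome | unexposed) = 106/2843 = 0.037285
Under exogeneity alone the bounds on PN are max{0,(p₁−p₀)/p₁} ≤ PN ≤ min{1,(1−p₀)/p₁}.
  lower = (p₁ − p₀)/p₁ = 0.23481 / 0.2721 ≈ 0.8630
  upper = min{1, (1 − p₀)/p₁} = 0.96272 / 0.2721 ≈ 3.5381 → capped at 1

0.863 ≤ PN ≤ 1.000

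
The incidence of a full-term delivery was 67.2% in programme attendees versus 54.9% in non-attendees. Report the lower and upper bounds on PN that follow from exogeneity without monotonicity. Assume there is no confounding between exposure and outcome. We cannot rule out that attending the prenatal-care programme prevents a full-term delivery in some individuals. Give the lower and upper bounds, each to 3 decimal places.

p₁ = 0.672, p₀ = 0.549.
Under exogeneity alone the bounds on PN are max{0,(p₁−p₀)/p₁} ≤ PN ≤ min{1,(1−p₀)/p₁}.
  lower = (p₁ − p₀)/p₁ = 0.123 / 0.672 ≈ 0.1830
  upper = min{1, (1 − p₀)/p₁} = 0.451 / 0.672 ≈ 0.6711

0.183 ≤ PN ≤ 0.671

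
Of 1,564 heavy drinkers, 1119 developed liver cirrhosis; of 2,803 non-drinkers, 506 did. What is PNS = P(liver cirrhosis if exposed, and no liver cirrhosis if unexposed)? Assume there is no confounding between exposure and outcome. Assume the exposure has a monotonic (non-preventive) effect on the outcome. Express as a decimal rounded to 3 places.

PNS ≈ 0.535

p₁ = P(outcome | exposed) = 1119/1564 = 0.71547
p₀ = P(outcome | unexposed) = 506/2803 = 0.18052
Under exogeneity and monotonicity, PNS = p₁ − p₀.
PNS = 0.71547 − 0.18052 = 0.53495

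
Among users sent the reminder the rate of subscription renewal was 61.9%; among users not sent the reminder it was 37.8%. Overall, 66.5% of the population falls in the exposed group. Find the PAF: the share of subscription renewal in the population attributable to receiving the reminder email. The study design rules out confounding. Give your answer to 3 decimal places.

PAF ≈ 0.298

p₁ = 0.619, p₀ = 0.378.
Overall risk P(Y=1) = π·p₁ + (1−π)·p₀ = 0.665×0.619 + 0.335×0.378 = 0.53826.
Under exogeneity, PAF = [P(Y=1) − p₀] / P(Y=1).
PAF = (0.53826 − 0.378) / 0.53826 ≈ 0.2977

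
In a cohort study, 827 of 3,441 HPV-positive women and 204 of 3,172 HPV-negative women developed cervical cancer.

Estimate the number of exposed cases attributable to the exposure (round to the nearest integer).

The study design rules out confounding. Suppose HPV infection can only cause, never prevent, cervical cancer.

p₁ = P(outcome | exposed) = 827/3441 = 0.24034
p₀ = P(outcome | unexposed) = 204/3172 = 0.064313
PN = (p₁ − p₀)/p₁ = (0.24034 − 0.064313) / 0.24034 ≈ 0.73241.
Attributable cases ≈ PN × (exposed cases) = 0.73241 × 827 ≈ 605.70.

about 606 cases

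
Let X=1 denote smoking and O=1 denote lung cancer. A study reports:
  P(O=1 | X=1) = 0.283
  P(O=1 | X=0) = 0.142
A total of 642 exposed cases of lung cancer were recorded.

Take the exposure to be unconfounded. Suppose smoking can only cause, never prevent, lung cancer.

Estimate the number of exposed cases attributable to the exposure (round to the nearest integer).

about 320 cases

Let p₁ = 0.283, p₀ = 0.142.
PN = (p₁ − p₀)/p₁ = (0.283 − 0.142) / 0.283 ≈ 0.49823.
Attributable cases ≈ PN × (exposed cases) = 0.49823 × 642 ≈ 319.87.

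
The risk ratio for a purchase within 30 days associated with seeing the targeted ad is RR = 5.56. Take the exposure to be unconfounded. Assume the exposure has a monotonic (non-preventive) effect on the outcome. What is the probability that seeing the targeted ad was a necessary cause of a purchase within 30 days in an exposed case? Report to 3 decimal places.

PN ≈ 0.820

Under exogeneity and monotonicity, PN = (RR − 1) / RR = 1 − 1/RR.
PN = (5.56 − 1) / 5.56 = 4.56 / 5.56 ≈ 0.8201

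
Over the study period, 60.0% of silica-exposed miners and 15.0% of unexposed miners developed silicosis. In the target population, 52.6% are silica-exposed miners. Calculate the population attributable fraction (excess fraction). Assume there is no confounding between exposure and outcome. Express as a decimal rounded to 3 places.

PAF ≈ 0.612

p₁ = 0.6, p₀ = 0.15.
Overall risk P(Y=1) = π·p₁ + (1−π)·p₀ = 0.526×0.6 + 0.474×0.15 = 0.3867.
Under exogeneity, PAF = [P(Y=1) − p₀] / P(Y=1).
PAF = (0.3867 − 0.15) / 0.3867 ≈ 0.6121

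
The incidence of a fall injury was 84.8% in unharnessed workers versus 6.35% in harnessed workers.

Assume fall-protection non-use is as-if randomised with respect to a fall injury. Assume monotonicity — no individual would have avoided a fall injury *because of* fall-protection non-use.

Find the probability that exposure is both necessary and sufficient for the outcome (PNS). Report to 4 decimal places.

p₁ = 0.848, p₀ = 0.0635.
Under exogeneity and monotonicity, PNS = p₁ − p₀.
PNS = 0.848 − 0.0635 = 0.7845

PNS ≈ 0.7845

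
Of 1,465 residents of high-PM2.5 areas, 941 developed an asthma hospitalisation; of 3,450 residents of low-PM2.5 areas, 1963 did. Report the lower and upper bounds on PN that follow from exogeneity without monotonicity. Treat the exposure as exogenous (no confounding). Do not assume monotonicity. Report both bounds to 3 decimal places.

0.114 ≤ PN ≤ 0.671

p₁ = P(outcome | exposed) = 941/1465 = 0.64232
p₀ = P(outcome | unexposed) = 1963/3450 = 0.56899
Under exogeneity alone the bounds on PN are max{0,(p₁−p₀)/p₁} ≤ PN ≤ min{1,(1−p₀)/p₁}.
  lower = (p₁ − p₀)/p₁ = 0.073335 / 0.64232 ≈ 0.1142
  upper = min{1, (1 − p₀)/p₁} = 0.43101 / 0.64232 ≈ 0.6710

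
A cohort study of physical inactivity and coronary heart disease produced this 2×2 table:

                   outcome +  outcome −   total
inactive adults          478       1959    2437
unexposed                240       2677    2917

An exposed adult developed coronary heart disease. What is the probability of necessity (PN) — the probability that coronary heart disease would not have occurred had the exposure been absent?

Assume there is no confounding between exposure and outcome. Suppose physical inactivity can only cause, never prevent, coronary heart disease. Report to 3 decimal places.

p₁ = P(outcome | exposed) = 478/2437 = 0.19614
p₀ = P(outcome | unexposed) = 240/2917 = 0.082276
Under exogeneity and monotonicity, PN = (p₁ − p₀) / p₁.
PN = (0.19614 − 0.082276) / 0.19614 = 0.11387 / 0.19614 ≈ 0.5805

PN ≈ 0.581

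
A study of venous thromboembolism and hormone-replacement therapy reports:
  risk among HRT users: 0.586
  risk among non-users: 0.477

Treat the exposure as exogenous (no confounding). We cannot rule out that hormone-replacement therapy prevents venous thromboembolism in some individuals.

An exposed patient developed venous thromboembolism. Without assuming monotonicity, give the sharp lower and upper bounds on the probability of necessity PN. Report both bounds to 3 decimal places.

0.186 ≤ PN ≤ 0.892

Let p₁ = 0.586, p₀ = 0.477.
Under exogeneity alone the bounds on PN are max{0,(p₁−p₀)/p₁} ≤ PN ≤ min{1,(1−p₀)/p₁}.
  lower = (p₁ − p₀)/p₁ = 0.109 / 0.586 ≈ 0.1860
  upper = min{1, (1 − p₀)/p₁} = 0.523 / 0.586 ≈ 0.8925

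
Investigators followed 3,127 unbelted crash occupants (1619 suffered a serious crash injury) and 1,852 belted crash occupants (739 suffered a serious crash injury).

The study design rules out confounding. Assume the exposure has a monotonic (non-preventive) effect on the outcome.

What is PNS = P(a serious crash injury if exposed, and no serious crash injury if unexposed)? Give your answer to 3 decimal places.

PNS ≈ 0.119

p₁ = P(outcome | exposed) = 1619/3127 = 0.51775
p₀ = P(outcome | unexposed) = 739/1852 = 0.39903
Under exogeneity and monotonicity, PNS = p₁ − p₀.
PNS = 0.51775 − 0.39903 = 0.11872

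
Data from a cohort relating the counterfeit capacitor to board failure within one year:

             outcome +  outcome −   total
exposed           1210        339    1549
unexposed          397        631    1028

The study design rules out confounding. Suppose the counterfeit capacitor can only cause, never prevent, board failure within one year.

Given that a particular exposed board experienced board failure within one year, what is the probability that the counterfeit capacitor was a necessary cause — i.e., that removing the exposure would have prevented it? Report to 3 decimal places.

PN ≈ 0.506

p₁ = P(outcome | exposed) = 1210/1549 = 0.78115
p₀ = P(outcome | unexposed) = 397/1028 = 0.38619
Under exogeneity and monotonicity, PN = (p₁ − p₀) / p₁.
PN = (0.78115 − 0.38619) / 0.78115 = 0.39496 / 0.78115 ≈ 0.5056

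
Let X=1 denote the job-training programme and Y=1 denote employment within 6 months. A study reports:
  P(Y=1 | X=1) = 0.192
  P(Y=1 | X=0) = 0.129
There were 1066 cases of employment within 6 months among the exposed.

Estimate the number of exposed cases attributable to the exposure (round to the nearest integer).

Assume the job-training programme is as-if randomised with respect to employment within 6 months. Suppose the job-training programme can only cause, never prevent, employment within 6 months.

Let p₁ = 0.192, p₀ = 0.129.
PN = (p₁ − p₀)/p₁ = (0.192 − 0.129) / 0.192 ≈ 0.32812.
Attributable cases ≈ PN × (exposed cases) = 0.32812 × 1066 ≈ 349.78.

about 350 cases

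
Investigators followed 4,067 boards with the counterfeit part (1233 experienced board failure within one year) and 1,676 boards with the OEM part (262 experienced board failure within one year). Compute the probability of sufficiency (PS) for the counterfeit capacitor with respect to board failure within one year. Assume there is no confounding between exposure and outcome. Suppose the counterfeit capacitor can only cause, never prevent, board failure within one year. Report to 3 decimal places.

p₁ = P(outcome | exposed) = 1233/4067 = 0.30317
p₀ = P(outcome | unexposed) = 262/1676 = 0.15632
Under exogeneity and monotonicity, PS = (p₁ − p₀) / (1 − p₀).
PS = (0.30317 − 0.15632) / (1 − 0.15632) = 0.14685 / 0.84368 ≈ 0.1741

PS ≈ 0.174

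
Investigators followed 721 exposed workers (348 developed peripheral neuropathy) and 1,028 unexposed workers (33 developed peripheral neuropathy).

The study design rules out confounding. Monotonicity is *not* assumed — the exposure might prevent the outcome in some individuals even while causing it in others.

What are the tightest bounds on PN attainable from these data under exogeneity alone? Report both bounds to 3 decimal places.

0.933 ≤ PN ≤ 1.000

p₁ = P(outcome | exposed) = 348/721 = 0.48266
p₀ = P(outcome | unexposed) = 33/1028 = 0.032101
Under exogeneity alone the bounds on PN are max{0,(p₁−p₀)/p₁} ≤ PN ≤ min{1,(1−p₀)/p₁}.
  lower = (p₁ − p₀)/p₁ = 0.45056 / 0.48266 ≈ 0.9335
  upper = min{1, (1 − p₀)/p₁} = 0.9679 / 0.48266 ≈ 2.0053 → capped at 1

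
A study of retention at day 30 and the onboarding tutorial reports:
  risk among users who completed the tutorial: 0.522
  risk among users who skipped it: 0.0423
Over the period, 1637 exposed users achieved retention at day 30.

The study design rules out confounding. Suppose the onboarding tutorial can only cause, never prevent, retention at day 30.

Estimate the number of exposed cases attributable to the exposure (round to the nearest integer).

Let p₁ = 0.522, p₀ = 0.0423.
PN = (p₁ − p₀)/p₁ = (0.522 − 0.0423) / 0.522 ≈ 0.91897.
Attributable cases ≈ PN × (exposed cases) = 0.91897 × 1637 ≈ 1504.35.

about 1504 cases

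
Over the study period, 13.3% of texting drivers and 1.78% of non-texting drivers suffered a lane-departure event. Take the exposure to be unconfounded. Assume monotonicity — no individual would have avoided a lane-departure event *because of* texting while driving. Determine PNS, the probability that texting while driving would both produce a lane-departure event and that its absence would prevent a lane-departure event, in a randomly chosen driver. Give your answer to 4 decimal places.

PNS ≈ 0.1152

p₁ = 0.133, p₀ = 0.0178.
Under exogeneity and monotonicity, PNS = p₁ − p₀.
PNS = 0.133 − 0.0178 = 0.1152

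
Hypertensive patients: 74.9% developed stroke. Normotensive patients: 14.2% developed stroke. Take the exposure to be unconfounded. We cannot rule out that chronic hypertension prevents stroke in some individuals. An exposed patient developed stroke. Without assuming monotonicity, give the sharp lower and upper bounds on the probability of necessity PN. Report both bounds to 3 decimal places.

0.810 ≤ PN ≤ 1.000

p₁ = 0.749, p₀ = 0.142.
Under exogeneity alone the bounds on PN are max{0,(p₁−p₀)/p₁} ≤ PN ≤ min{1,(1−p₀)/p₁}.
  lower = (p₁ − p₀)/p₁ = 0.607 / 0.749 ≈ 0.8104
  upper = min{1, (1 − p₀)/p₁} = 0.858 / 0.749 ≈ 1.1455 → capped at 1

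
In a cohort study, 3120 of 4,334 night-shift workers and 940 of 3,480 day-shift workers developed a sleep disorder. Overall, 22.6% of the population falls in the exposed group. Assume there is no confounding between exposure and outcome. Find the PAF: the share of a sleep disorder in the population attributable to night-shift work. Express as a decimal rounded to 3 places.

PAF ≈ 0.273

p₁ = P(outcome | exposed) = 3120/4334 = 0.71989
p₀ = P(outcome | unexposed) = 940/3480 = 0.27011
Overall risk P(Y=1) = π·p₁ + (1−π)·p₀ = 0.226×0.71989 + 0.774×0.27011 = 0.37176.
Under exogeneity, PAF = [P(Y=1) − p₀] / P(Y=1).
PAF = (0.37176 − 0.27011) / 0.37176 ≈ 0.2734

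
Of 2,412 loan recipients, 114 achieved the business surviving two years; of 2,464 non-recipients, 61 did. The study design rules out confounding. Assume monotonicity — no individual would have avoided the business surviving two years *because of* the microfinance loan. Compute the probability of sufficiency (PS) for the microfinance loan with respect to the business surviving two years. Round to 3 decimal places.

p₁ = P(outcome | exposed) = 114/2412 = 0.047264
p₀ = P(outcome | unexposed) = 61/2464 = 0.024756
Under exogeneity and monotonicity, PS = (p₁ − p₀) / (1 − p₀).
PS = (0.047264 − 0.024756) / (1 − 0.024756) = 0.022507 / 0.97524 ≈ 0.0231

PS ≈ 0.023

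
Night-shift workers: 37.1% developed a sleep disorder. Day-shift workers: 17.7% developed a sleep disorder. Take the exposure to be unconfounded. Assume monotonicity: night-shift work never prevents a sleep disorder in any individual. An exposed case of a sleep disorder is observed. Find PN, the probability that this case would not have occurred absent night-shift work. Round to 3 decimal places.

PN ≈ 0.523

p₁ = 0.371, p₀ = 0.177.
Under exogeneity and monotonicity, PN = (p₁ − p₀) / p₁.
PN = (0.371 − 0.177) / 0.371 = 0.194 / 0.371 ≈ 0.5229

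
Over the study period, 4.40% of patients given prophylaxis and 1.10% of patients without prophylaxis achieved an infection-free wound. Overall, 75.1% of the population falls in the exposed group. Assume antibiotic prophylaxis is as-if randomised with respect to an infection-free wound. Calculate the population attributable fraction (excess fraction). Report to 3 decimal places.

PAF ≈ 0.693

p₁ = 0.044, p₀ = 0.011.
Overall risk P(Y=1) = π·p₁ + (1−π)·p₀ = 0.751×0.044 + 0.249×0.011 = 0.035783.
Under exogeneity, PAF = [P(Y=1) − p₀] / P(Y=1).
PAF = (0.035783 − 0.011) / 0.035783 ≈ 0.6926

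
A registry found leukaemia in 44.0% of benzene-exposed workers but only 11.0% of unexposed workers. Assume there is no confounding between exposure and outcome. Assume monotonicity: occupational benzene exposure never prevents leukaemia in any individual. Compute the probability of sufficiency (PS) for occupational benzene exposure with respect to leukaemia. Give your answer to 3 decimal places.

PS ≈ 0.371

p₁ = 0.44, p₀ = 0.11.
Under exogeneity and monotonicity, PS = (p₁ − p₀) / (1 − p₀).
PS = (0.44 − 0.11) / (1 − 0.11) = 0.33 / 0.89 ≈ 0.3708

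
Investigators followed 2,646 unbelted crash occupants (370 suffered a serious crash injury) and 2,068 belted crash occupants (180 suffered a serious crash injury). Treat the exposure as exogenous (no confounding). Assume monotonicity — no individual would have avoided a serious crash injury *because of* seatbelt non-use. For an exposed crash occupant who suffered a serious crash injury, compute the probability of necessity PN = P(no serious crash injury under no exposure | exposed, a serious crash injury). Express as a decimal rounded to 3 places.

p₁ = P(outcome | exposed) = 370/2646 = 0.13983
p₀ = P(outcome | unexposed) = 180/2068 = 0.087041
Under exogeneity and monotonicity, PN = (p₁ − p₀) / p₁.
PN = (0.13983 − 0.087041) / 0.13983 = 0.052793 / 0.13983 ≈ 0.3775

PN ≈ 0.378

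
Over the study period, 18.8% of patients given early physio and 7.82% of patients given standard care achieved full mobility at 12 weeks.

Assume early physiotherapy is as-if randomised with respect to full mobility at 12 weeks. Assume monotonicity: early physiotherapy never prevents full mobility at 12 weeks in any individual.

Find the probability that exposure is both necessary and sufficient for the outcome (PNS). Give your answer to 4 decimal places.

p₁ = 0.188, p₀ = 0.0782.
Under exogeneity and monotonicity, PNS = p₁ − p₀.
PNS = 0.188 − 0.0782 = 0.1098

PNS ≈ 0.1098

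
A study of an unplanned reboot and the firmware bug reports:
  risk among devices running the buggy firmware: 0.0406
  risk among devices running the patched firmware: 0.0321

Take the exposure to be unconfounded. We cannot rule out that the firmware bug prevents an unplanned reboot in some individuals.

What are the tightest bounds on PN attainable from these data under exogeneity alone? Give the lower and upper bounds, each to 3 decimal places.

Let p₁ = 0.0406, p₀ = 0.0321.
Under exogeneity alone the bounds on PN are max{0,(p₁−p₀)/p₁} ≤ PN ≤ min{1,(1−p₀)/p₁}.
  lower = (p₁ − p₀)/p₁ = 0.0085 / 0.0406 ≈ 0.2094
  upper = min{1, (1 − p₀)/p₁} = 0.9679 / 0.0406 ≈ 23.8399 → capped at 1

0.209 ≤ PN ≤ 1.000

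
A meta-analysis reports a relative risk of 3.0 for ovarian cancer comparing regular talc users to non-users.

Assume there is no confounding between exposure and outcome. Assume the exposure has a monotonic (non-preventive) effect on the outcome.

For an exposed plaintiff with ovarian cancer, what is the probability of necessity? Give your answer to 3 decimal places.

PN ≈ 0.667

Under exogeneity and monotonicity, PN = (RR − 1) / RR = 1 − 1/RR.
PN = (3.0 − 1) / 3.0 = 2 / 3.0 ≈ 0.6667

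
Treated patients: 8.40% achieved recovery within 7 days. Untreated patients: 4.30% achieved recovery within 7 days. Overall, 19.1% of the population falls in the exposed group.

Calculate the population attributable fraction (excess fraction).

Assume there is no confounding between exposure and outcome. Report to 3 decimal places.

PAF ≈ 0.154

p₁ = 0.084, p₀ = 0.043.
Overall risk P(Y=1) = π·p₁ + (1−π)·p₀ = 0.191×0.084 + 0.809×0.043 = 0.050831.
Under exogeneity, PAF = [P(Y=1) − p₀] / P(Y=1).
PAF = (0.050831 − 0.043) / 0.050831 ≈ 0.1541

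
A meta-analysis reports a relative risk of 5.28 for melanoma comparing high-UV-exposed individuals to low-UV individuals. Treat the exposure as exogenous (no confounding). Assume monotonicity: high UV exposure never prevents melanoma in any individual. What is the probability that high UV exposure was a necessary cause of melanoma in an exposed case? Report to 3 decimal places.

Under exogeneity and monotonicity, PN = (RR − 1) / RR = 1 − 1/RR.
PN = (5.28 − 1) / 5.28 = 4.28 / 5.28 ≈ 0.8106

PN ≈ 0.811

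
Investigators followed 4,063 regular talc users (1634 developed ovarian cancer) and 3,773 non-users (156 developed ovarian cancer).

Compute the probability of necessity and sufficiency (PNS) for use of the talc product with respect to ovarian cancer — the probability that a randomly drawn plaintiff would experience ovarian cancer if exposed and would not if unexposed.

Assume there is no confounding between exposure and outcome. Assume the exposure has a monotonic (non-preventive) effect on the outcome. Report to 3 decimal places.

PNS ≈ 0.361

p₁ = P(outcome | exposed) = 1634/4063 = 0.40217
p₀ = P(outcome | unexposed) = 156/3773 = 0.041346
Under exogeneity and monotonicity, PNS = p₁ − p₀.
PNS = 0.40217 − 0.041346 = 0.36082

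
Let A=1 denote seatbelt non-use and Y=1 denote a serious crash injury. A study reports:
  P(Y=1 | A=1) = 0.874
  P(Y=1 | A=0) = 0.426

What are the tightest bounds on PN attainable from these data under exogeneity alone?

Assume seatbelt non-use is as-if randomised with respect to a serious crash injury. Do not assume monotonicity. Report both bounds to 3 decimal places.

Let p₁ = 0.874, p₀ = 0.426.
Under exogeneity alone the bounds on PN are max{0,(p₁−p₀)/p₁} ≤ PN ≤ min{1,(1−p₀)/p₁}.
  lower = (p₁ − p₀)/p₁ = 0.448 / 0.874 ≈ 0.5126
  upper = min{1, (1 − p₀)/p₁} = 0.574 / 0.874 ≈ 0.6568

0.513 ≤ PN ≤ 0.657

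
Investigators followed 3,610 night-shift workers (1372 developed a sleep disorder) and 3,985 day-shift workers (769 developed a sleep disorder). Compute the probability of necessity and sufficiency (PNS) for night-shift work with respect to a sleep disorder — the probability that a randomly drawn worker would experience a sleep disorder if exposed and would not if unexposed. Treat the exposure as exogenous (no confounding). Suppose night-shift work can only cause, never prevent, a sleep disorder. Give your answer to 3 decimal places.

PNS ≈ 0.187

p₁ = P(outcome | exposed) = 1372/3610 = 0.38006
p₀ = P(outcome | unexposed) = 769/3985 = 0.19297
Under exogeneity and monotonicity, PNS = p₁ − p₀.
PNS = 0.38006 − 0.19297 = 0.18708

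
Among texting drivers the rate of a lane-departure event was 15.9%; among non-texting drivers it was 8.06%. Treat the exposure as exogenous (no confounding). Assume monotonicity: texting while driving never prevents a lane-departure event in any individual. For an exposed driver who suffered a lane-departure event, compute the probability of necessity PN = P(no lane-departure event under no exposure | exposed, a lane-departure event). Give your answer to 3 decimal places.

p₁ = 0.159, p₀ = 0.0806.
Under exogeneity and monotonicity, PN = (p₁ − p₀) / p₁.
PN = (0.159 − 0.0806) / 0.159 = 0.0784 / 0.159 ≈ 0.4931

PN ≈ 0.493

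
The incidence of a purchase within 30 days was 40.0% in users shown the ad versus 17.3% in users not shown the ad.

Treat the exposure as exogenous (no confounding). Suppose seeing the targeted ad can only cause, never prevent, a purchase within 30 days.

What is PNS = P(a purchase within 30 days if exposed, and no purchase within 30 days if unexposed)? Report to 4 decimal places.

p₁ = 0.4, p₀ = 0.173.
Under exogeneity and monotonicity, PNS = p₁ − p₀.
PNS = 0.4 − 0.173 = 0.227

PNS ≈ 0.2270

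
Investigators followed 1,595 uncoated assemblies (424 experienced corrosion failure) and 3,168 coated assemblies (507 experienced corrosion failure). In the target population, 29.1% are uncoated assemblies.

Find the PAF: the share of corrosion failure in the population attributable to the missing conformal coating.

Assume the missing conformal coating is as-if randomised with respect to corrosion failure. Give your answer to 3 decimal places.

PAF ≈ 0.161

p₁ = P(outcome | exposed) = 424/1595 = 0.26583
p₀ = P(outcome | unexposed) = 507/3168 = 0.16004
Overall risk P(Y=1) = π·p₁ + (1−π)·p₀ = 0.291×0.26583 + 0.709×0.16004 = 0.19082.
Under exogeneity, PAF = [P(Y=1) − p₀] / P(Y=1).
PAF = (0.19082 − 0.16004) / 0.19082 ≈ 0.1613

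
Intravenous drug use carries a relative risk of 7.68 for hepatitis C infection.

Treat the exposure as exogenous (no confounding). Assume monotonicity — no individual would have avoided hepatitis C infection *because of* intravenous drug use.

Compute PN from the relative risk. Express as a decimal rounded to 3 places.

PN ≈ 0.870

Under exogeneity and monotonicity, PN = (RR − 1) / RR = 1 − 1/RR.
PN = (7.68 − 1) / 7.68 = 6.68 / 7.68 ≈ 0.8698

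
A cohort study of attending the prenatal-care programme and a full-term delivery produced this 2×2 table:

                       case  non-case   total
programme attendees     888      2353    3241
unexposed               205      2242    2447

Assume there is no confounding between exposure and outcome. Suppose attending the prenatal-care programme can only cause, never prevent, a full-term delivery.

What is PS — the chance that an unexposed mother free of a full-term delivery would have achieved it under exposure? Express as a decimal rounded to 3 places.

PS ≈ 0.208

p₁ = P(outcome | exposed) = 888/3241 = 0.27399
p₀ = P(outcome | unexposed) = 205/2447 = 0.083776
Under exogeneity and monotonicity, PS = (p₁ − p₀)/(1 − p₀).
PS = (0.27399 − 0.083776) / 0.91622 ≈ 0.2076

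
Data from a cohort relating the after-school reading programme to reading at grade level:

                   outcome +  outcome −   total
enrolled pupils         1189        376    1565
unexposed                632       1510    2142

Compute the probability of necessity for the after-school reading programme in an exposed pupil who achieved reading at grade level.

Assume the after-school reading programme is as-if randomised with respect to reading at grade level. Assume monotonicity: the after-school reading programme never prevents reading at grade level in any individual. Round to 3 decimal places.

PN ≈ 0.612

p₁ = P(outcome | exposed) = 1189/1565 = 0.75974
p₀ = P(outcome | unexposed) = 632/2142 = 0.29505
Under exogeneity and monotonicity, PN = (p₁ − p₀) / p₁.
PN = (0.75974 − 0.29505) / 0.75974 = 0.46469 / 0.75974 ≈ 0.6116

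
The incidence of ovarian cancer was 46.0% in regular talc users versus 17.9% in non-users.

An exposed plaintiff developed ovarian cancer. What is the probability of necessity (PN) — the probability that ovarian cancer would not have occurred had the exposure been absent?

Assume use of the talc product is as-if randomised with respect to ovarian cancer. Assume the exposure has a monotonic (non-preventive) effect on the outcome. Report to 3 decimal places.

p₁ = 0.46, p₀ = 0.179.
Under exogeneity and monotonicity, PN = (p₁ − p₀) / p₁.
PN = (0.46 − 0.179) / 0.46 = 0.281 / 0.46 ≈ 0.6109

PN ≈ 0.611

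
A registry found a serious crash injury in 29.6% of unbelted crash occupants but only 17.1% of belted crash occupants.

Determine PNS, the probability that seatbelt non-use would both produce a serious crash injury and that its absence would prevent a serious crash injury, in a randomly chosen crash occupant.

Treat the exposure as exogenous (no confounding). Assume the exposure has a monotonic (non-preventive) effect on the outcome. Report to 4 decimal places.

p₁ = 0.296, p₀ = 0.171.
Under exogeneity and monotonicity, PNS = p₁ − p₀.
PNS = 0.296 − 0.171 = 0.125

PNS ≈ 0.1250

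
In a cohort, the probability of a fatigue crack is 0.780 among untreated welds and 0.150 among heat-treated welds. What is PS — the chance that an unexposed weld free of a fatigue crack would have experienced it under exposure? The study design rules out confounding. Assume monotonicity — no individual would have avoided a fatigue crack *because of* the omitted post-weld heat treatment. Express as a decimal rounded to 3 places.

PS ≈ 0.741

Let p₁ = 0.78, p₀ = 0.15.
Under exogeneity and monotonicity, PS = (p₁ − p₀) / (1 − p₀).
PS = (0.78 − 0.15) / (1 − 0.15) = 0.63 / 0.85 ≈ 0.7412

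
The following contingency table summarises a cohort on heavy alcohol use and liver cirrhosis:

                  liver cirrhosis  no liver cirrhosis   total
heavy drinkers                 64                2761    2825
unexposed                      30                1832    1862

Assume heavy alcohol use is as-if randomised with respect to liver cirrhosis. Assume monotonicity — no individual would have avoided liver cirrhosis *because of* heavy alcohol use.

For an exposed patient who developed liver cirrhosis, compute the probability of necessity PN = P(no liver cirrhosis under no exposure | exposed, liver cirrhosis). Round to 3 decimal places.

p₁ = P(outcome | exposed) = 64/2825 = 0.022655
p₀ = P(outcome | unexposed) = 30/1862 = 0.016112
Under exogeneity and monotonicity, PN = (p₁ − p₀)/p₁.
PN = (0.022655 − 0.016112) / 0.022655 ≈ 0.2888

PN ≈ 0.289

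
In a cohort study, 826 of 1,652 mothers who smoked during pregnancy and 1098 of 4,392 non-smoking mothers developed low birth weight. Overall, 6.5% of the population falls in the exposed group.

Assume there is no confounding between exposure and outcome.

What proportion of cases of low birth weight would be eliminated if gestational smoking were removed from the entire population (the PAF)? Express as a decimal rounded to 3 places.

PAF ≈ 0.061

p₁ = P(outcome | exposed) = 826/1652 = 0.5
p₀ = P(outcome | unexposed) = 1098/4392 = 0.25
Overall risk P(Y=1) = π·p₁ + (1−π)·p₀ = 0.065×0.5 + 0.935×0.25 = 0.26625.
Under exogeneity, PAF = [P(Y=1) − p₀] / P(Y=1).
PAF = (0.26625 − 0.25) / 0.26625 ≈ 0.0610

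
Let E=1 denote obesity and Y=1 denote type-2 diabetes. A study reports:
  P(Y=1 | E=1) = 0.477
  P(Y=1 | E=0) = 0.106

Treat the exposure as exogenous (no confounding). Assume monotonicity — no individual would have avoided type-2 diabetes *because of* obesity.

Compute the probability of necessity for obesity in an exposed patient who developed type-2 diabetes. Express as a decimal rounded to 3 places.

Let p₁ = 0.477, p₀ = 0.106.
Under exogeneity and monotonicity, PN = (p₁ − p₀) / p₁.
PN = (0.477 − 0.106) / 0.477 = 0.371 / 0.477 ≈ 0.7778

PN ≈ 0.778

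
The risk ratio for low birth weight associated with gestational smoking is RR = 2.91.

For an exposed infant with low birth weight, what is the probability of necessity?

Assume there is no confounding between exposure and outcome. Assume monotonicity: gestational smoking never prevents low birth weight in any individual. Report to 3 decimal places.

Under exogeneity and monotonicity, PN = (RR − 1) / RR = 1 − 1/RR.
PN = (2.91 − 1) / 2.91 = 1.91 / 2.91 ≈ 0.6564

PN ≈ 0.656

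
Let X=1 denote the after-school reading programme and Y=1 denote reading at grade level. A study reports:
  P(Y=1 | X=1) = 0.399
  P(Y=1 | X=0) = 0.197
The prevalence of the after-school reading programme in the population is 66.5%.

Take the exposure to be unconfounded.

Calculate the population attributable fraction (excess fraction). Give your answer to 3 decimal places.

PAF ≈ 0.405

Let p₁ = 0.399, p₀ = 0.197.
Overall risk P(Y=1) = π·p₁ + (1−π)·p₀ = 0.665×0.399 + 0.335×0.197 = 0.33133.
Under exogeneity, PAF = [P(Y=1) − p₀] / P(Y=1).
PAF = (0.33133 − 0.197) / 0.33133 ≈ 0.4054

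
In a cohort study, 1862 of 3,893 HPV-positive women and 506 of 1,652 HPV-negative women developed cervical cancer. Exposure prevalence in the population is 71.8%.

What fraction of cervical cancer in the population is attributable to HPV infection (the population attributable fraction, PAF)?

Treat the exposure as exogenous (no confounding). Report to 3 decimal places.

p₁ = P(outcome | exposed) = 1862/3893 = 0.47829
p₀ = P(outcome | unexposed) = 506/1652 = 0.3063
Overall risk P(Y=1) = π·p₁ + (1−π)·p₀ = 0.718×0.47829 + 0.282×0.3063 = 0.42979.
Under exogeneity, PAF = [P(Y=1) − p₀] / P(Y=1).
PAF = (0.42979 − 0.3063) / 0.42979 ≈ 0.2873

PAF ≈ 0.287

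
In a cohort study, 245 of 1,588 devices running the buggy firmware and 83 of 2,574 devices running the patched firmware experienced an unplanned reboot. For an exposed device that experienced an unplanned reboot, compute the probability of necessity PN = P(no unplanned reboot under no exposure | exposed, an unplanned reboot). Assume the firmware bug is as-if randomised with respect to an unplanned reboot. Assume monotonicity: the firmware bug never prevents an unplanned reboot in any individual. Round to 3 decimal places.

PN ≈ 0.791

p₁ = P(outcome | exposed) = 245/1588 = 0.15428
p₀ = P(outcome | unexposed) = 83/2574 = 0.032246
Under exogeneity and monotonicity, PN = (p₁ − p₀) / p₁.
PN = (0.15428 − 0.032246) / 0.15428 = 0.12204 / 0.15428 ≈ 0.7910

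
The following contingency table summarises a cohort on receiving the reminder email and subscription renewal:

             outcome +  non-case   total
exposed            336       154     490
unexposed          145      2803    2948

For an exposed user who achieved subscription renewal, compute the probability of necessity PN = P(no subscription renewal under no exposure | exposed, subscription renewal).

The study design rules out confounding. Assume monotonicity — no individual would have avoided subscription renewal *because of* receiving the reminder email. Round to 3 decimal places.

PN ≈ 0.928

p₁ = P(outcome | exposed) = 336/490 = 0.68571
p₀ = P(outcome | unexposed) = 145/2948 = 0.049186
Under exogeneity and monotonicity, PN = (p₁ − p₀)/p₁.
PN = (0.68571 − 0.049186) / 0.68571 ≈ 0.9283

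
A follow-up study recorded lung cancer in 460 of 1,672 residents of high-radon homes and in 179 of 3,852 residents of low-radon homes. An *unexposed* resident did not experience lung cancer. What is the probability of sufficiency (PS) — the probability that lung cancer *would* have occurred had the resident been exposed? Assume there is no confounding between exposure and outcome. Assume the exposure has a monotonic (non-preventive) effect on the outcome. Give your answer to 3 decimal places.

PS ≈ 0.240

p₁ = P(outcome | exposed) = 460/1672 = 0.27512
p₀ = P(outcome | unexposed) = 179/3852 = 0.046469
Under exogeneity and monotonicity, PS = (p₁ − p₀) / (1 − p₀).
PS = (0.27512 − 0.046469) / (1 − 0.046469) = 0.22865 / 0.95353 ≈ 0.2398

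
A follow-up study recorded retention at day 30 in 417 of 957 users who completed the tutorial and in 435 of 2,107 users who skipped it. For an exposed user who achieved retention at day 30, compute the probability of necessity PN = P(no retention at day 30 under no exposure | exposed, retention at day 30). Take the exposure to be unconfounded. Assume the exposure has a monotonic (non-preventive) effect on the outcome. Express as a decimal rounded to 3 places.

PN ≈ 0.526

p₁ = P(outcome | exposed) = 417/957 = 0.43574
p₀ = P(outcome | unexposed) = 435/2107 = 0.20645
Under exogeneity and monotonicity, PN = (p₁ − p₀) / p₁.
PN = (0.43574 − 0.20645) / 0.43574 = 0.22928 / 0.43574 ≈ 0.5262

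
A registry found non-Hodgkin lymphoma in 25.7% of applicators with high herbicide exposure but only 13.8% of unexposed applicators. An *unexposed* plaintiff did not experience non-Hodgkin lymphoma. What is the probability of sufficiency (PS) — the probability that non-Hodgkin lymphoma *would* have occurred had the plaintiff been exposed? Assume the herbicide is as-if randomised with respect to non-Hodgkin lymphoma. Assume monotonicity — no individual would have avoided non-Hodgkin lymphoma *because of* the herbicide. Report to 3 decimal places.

PS ≈ 0.138

p₁ = 0.257, p₀ = 0.138.
Under exogeneity and monotonicity, PS = (p₁ − p₀) / (1 − p₀).
PS = (0.257 − 0.138) / (1 − 0.138) = 0.119 / 0.862 ≈ 0.1381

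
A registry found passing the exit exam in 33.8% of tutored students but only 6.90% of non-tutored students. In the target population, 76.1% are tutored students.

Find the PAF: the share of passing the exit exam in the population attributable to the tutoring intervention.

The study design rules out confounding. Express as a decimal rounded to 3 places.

p₁ = 0.338, p₀ = 0.069.
Overall risk P(Y=1) = π·p₁ + (1−π)·p₀ = 0.761×0.338 + 0.239×0.069 = 0.27371.
Under exogeneity, PAF = [P(Y=1) − p₀] / P(Y=1).
PAF = (0.27371 − 0.069) / 0.27371 ≈ 0.7479

PAF ≈ 0.748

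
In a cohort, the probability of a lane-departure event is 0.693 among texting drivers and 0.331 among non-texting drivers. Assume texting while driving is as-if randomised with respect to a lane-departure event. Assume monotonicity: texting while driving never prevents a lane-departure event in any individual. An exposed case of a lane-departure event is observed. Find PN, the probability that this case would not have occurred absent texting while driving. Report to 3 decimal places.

PN ≈ 0.522

Let p₁ = 0.693, p₀ = 0.331.
Under exogeneity and monotonicity, PN = (p₁ − p₀) / p₁.
PN = (0.693 − 0.331) / 0.693 = 0.362 / 0.693 ≈ 0.5224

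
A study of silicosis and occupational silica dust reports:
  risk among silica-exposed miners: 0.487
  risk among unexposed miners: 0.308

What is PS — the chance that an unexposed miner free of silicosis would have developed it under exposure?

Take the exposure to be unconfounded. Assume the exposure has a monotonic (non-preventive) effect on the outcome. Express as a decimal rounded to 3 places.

Let p₁ = 0.487, p₀ = 0.308.
Under exogeneity and monotonicity, PS = (p₁ − p₀) / (1 − p₀).
PS = (0.487 − 0.308) / (1 − 0.308) = 0.179 / 0.692 ≈ 0.2587

PS ≈ 0.259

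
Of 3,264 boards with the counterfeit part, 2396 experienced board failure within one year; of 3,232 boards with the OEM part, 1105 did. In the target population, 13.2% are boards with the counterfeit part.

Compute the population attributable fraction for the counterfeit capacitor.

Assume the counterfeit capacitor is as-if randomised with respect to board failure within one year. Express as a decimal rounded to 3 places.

p₁ = P(outcome | exposed) = 2396/3264 = 0.73407
p₀ = P(outcome | unexposed) = 1105/3232 = 0.34189
Overall risk P(Y=1) = π·p₁ + (1−π)·p₀ = 0.132×0.73407 + 0.868×0.34189 = 0.39366.
Under exogeneity, PAF = [P(Y=1) − p₀] / P(Y=1).
PAF = (0.39366 − 0.34189) / 0.39366 ≈ 0.1315

PAF ≈ 0.132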